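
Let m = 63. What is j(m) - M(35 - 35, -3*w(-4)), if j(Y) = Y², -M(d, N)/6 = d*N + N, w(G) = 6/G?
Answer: 3996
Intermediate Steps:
M(d, N) = -6*N - 6*N*d (M(d, N) = -6*(d*N + N) = -6*(N*d + N) = -6*(N + N*d) = -6*N - 6*N*d)
j(m) - M(35 - 35, -3*w(-4)) = 63² - (-6)*(-18/(-4))*(1 + (35 - 35)) = 3969 - (-6)*(-18*(-1)/4)*(1 + 0) = 3969 - (-6)*(-3*(-3/2)) = 3969 - (-6)*9/2 = 3969 - 1*(-27) = 3969 + 27 = 3996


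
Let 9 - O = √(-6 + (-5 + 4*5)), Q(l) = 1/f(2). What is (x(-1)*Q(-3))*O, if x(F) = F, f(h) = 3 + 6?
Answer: -⅔ ≈ -0.66667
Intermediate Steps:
f(h) = 9
Q(l) = ⅑ (Q(l) = 1/9 = ⅑)
O = 6 (O = 9 - √(-6 + (-5 + 4*5)) = 9 - √(-6 + (-5 + 20)) = 9 - √(-6 + 15) = 9 - √9 = 9 - 1*3 = 9 - 3 = 6)
(x(-1)*Q(-3))*O = -1*⅑*6 = -⅑*6 = -⅔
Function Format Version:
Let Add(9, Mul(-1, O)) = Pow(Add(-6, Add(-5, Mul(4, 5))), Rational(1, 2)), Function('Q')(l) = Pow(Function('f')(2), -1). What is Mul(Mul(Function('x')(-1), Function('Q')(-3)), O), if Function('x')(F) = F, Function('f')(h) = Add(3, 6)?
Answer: Rational(-2, 3) ≈ -0.66667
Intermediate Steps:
Function('f')(h) = 9
Function('Q')(l) = Rational(1, 9) (Function('Q')(l) = Pow(9, -1) = Rational(1, 9))
O = 6 (O = Add(9, Mul(-1, Pow(Add(-6, Add(-5, Mul(4, 5))), Rational(1, 2)))) = Add(9, Mul(-1, Pow(Add(-6, Add(-5, 20)), Rational(1, 2)))) = Add(9, Mul(-1, Pow(Add(-6, 15), Rational(1, 2)))) = Add(9, Mul(-1, Pow(9, Rational(1, 2)))) = Add(9, Mul(-1, 3)) = Add(9, -3) = 6)
Mul(Mul(Function('x')(-1), Function('Q')(-3)), O) = Mul(Mul(-1, Rational(1, 9)), 6) = Mul(Rational(-1, 9), 6) = Rational(-2, 3)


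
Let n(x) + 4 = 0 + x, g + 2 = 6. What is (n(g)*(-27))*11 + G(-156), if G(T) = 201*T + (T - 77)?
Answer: -31589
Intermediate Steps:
g = 4 (g = -2 + 6 = 4)
n(x) = -4 + x (n(x) = -4 + (0 + x) = -4 + x)
G(T) = -77 + 202*T (G(T) = 201*T + (-77 + T) = -77 + 202*T)
(n(g)*(-27))*11 + G(-156) = ((-4 + 4)*(-27))*11 + (-77 + 202*(-156)) = (0*(-27))*11 + (-77 - 31512) = 0*11 - 31589 = 0 - 31589 = -31589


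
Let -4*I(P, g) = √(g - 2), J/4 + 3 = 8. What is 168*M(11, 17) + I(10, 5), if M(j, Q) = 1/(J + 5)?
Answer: 168/25 - √3/4 ≈ 6.2870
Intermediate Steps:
J = 20 (J = -12 + 4*8 = -12 + 32 = 20)
M(j, Q) = 1/25 (M(j, Q) = 1/(20 + 5) = 1/25)
I(P, g) = -√(-2 + g)/4 (I(P, g) = -√(g - 2)/4 = -√(-2 + g)/4)
168*M(11, 17) + I(10, 5) = 168*(1/25) - √(-2 + 5)/4 = 168/25 - √3/4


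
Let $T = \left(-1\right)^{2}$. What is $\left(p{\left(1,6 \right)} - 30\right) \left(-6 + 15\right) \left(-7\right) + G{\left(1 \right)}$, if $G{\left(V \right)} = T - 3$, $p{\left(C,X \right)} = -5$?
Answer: $2203$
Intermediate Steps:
$T = 1$
$G{\left(V \right)} = -2$ ($G{\left(V \right)} = 1 - 3 = -2$)
$\left(p{\left(1,6 \right)} - 30\right) \left(-6 + 15\right) \left(-7\right) + G{\left(1 \right)} = \left(-5 - 30\right) \left(-6 + 15\right) \left(-7\right) - 2 = \left(-35\right) 9 \left(-7\right) - 2 = \left(-315\right) \left(-7\right) - 2 = 2205 - 2 = 2203$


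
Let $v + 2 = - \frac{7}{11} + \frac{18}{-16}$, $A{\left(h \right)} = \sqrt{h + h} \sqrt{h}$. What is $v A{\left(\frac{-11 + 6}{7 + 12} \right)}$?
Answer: $\frac{1655 \sqrt{2}}{1672} \approx 1.3998$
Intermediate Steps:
$A{\left(h \right)} = h \sqrt{2}$ ($A{\left(h \right)} = \sqrt{2 h} \sqrt{h} = \sqrt{2} \sqrt{h} \sqrt{h} = h \sqrt{2}$)
$v = - \frac{331}{88}$ ($v = -2 + \left(- \frac{7}{11} + \frac{18}{-16}\right) = -2 + \left(\left(-7\right) \frac{1}{11} + 18 \left(- \frac{1}{16}\right)\right) = -2 - \frac{155}{88} = - \frac{331}{88} \approx -3.7614$)
$v A{\left(\frac{-11 + 6}{7 + 12} \right)} = - \frac{331 \frac{-11 + 6}{7 + 12} \sqrt{2}}{88} = - \frac{331 - \frac{5}{19} \sqrt{2}}{88} = - \frac{331 \left(-5\right) \frac{1}{19} \sqrt{2}}{88} = - \frac{331 \left(- \frac{5 \sqrt{2}}{19}\right)}{88} = \frac{1655 \sqrt{2}}{1672}$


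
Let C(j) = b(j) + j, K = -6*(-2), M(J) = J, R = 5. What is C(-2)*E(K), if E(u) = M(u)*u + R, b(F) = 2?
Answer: 0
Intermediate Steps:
K = 12
C(j) = 2 + j
E(u) = 5 + u² (E(u) = u*u + 5 = u² + 5 = 5 + u²)
C(-2)*E(K) = (2 - 2)*(5 + 12²) = 0*(5 + 144) = 0*149 = 0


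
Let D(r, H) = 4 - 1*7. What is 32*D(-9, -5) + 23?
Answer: -73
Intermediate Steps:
D(r, H) = -3 (D(r, H) = 4 - 7 = -3)
32*D(-9, -5) + 23 = 32*(-3) + 23 = -96 + 23 = -73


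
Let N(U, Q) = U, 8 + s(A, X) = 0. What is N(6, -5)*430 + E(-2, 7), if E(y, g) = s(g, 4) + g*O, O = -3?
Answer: 2551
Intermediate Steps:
s(A, X) = -8 (s(A, X) = -8 + 0 = -8)
E(y, g) = -8 - 3*g (E(y, g) = -8 + g*(-3) = -8 - 3*g)
N(6, -5)*430 + E(-2, 7) = 6*430 + (-8 - 3*7) = 2580 + (-8 - 21) = 2580 - 29 = 2551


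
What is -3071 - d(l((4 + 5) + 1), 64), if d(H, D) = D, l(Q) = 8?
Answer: -3135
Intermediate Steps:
-3071 - d(l((4 + 5) + 1), 64) = -3071 - 1*64 = -3071 - 64 = -3135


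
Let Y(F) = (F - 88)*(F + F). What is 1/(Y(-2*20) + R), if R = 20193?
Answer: 1/30433 ≈ 3.2859e-5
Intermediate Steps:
Y(F) = 2*F*(-88 + F) (Y(F) = (-88 + F)*(2*F) = 2*F*(-88 + F))
1/(Y(-2*20) + R) = 1/(2*(-2*20)*(-88 - 2*20) + 20193) = 1/(2*(-40)*(-88 - 40) + 20193) = 1/(2*(-40)*(-128) + 20193) = 1/(10240 + 20193) = 1/30433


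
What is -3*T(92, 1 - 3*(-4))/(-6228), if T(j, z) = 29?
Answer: 29/2076 ≈ 0.013969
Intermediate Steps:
-3*T(92, 1 - 3*(-4))/(-6228) = -87/(-6228) = -87*(-1)/6228 = -3*(-29/6228) = 29/2076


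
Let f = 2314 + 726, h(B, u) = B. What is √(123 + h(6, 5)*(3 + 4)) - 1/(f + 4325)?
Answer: -1/7365 + √165 ≈ 12.845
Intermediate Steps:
f = 3040
√(123 + h(6, 5)*(3 + 4)) - 1/(f + 4325) = √(123 + 6*(3 + 4)) - 1/(3040 + 4325) = √(123 + 6*7) - 1/7365 = √(123 + 42) - 1*1/7365 = √165 - 1/7365 = -1/7365 + √165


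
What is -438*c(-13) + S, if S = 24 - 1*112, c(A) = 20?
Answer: -8848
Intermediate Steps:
S = -88 (S = 24 - 112 = -88)
-438*c(-13) + S = -438*20 - 88 = -8760 - 88 = -8848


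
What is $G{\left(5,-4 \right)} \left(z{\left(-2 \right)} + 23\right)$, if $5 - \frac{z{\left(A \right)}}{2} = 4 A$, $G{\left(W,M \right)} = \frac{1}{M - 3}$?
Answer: $-7$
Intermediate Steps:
$G{\left(W,M \right)} = \frac{1}{-3 + M}$
$z{\left(A \right)} = 10 - 8 A$ ($z{\left(A \right)} = 10 - 2 \cdot 4 A = 10 - 8 A$)
$G{\left(5,-4 \right)} \left(z{\left(-2 \right)} + 23\right) = \frac{\left(10 - -16\right) + 23}{-3 - 4} = \frac{\left(10 + 16\right) + 23}{-7} = - \frac{26 + 23}{7} = \left(- \frac{1}{7}\right) 49 = -7$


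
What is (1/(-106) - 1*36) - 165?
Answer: -21307/106 ≈ -201.01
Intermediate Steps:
(1/(-106) - 1*36) - 165 = (-1/106 - 36) - 165 = -3817/106 - 165 = -21307/106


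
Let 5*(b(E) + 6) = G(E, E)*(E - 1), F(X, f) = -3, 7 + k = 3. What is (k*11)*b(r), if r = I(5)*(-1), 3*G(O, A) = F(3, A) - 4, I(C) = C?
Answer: 704/5 ≈ 140.80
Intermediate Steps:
k = -4 (k = -7 + 3 = -4)
G(O, A) = -7/3 (G(O, A) = (-3 - 4)/3 = (⅓)*(-7) = -7/3)
r = -5 (r = 5*(-1) = -5)
b(E) = -83/15 - 7*E/15 (b(E) = -6 + (-7*(E - 1)/3)/5 = -6 + (-7*(-1 + E)/3)/5 = -6 + (7/3 - 7*E/3)/5 = -6 + (7/15 - 7*E/15) = -83/15 - 7*E/15)
(k*11)*b(r) = (-4*11)*(-83/15 - 7/15*(-5)) = -44*(-83/15 + 7/3) = -44*(-16/5) = 704/5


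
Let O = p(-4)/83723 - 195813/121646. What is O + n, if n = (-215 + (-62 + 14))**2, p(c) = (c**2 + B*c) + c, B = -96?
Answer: 704440042123819/10184568058 ≈ 69167.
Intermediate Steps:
p(c) = c**2 - 95*c (p(c) = (c**2 - 96*c) + c = c**2 - 95*c)
n = 69169 (n = (-215 - 48)**2 = (-263)**2 = 69169)
O = -16345879983/10184568058 (O = -4*(-95 - 4)/83723 - 195813/121646 = -4*(-99)*(1/83723) - 195813*1/121646 = 396*(1/83723) - 195813/121646 = 396/83723 - 195813/121646 = -16345879983/10184568058 ≈ -1.6050)
O + n = -16345879983/10184568058 + 69169 = 704440042123819/10184568058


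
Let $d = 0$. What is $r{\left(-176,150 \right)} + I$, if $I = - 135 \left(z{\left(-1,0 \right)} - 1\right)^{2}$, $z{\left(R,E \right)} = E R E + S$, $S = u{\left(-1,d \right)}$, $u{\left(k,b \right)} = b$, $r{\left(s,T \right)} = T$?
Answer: $15$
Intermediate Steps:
$S = 0$
$z{\left(R,E \right)} = R E^{2}$ ($z{\left(R,E \right)} = E R E + 0 = R E^{2} + 0 = R E^{2}$)
$I = -135$ ($I = - 135 \left(- 0^{2} - 1\right)^{2} = - 135 \left(\left(-1\right) 0 - 1\right)^{2} = - 135 \left(0 - 1\right)^{2} = - 135 \left(-1\right)^{2} = \left(-135\right) 1 = -135$)
$r{\left(-176,150 \right)} + I = 150 - 135 = 15$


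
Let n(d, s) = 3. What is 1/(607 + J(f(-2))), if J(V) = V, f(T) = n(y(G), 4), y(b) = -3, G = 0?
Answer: 1/610 ≈ 0.0016393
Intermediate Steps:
f(T) = 3
1/(607 + J(f(-2))) = 1/(607 + 3) = 1/610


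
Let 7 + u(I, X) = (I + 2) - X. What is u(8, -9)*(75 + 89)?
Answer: 1968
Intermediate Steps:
u(I, X) = -5 + I - X (u(I, X) = -7 + ((I + 2) - X) = -7 + ((2 + I) - X) = -7 + (2 + I - X) = -5 + I - X)
u(8, -9)*(75 + 89) = (-5 + 8 - 1*(-9))*(75 + 89) = (-5 + 8 + 9)*164 = 12*164 = 1968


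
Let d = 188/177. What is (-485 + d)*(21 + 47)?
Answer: -5824676/177 ≈ -32908.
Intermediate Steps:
d = 188/177 (d = 188*(1/177) = 188/177 ≈ 1.0621)
(-485 + d)*(21 + 47) = (-485 + 188/177)*(21 + 47) = -85657/177*68 = -5824676/177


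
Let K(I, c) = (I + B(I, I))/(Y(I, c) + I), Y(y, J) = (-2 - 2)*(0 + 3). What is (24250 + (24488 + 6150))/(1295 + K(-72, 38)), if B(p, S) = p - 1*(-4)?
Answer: 82332/1945 ≈ 42.330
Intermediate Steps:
Y(y, J) = -12 (Y(y, J) = -4*3 = -12)
B(p, S) = 4 + p (B(p, S) = p + 4 = 4 + p)
K(I, c) = (4 + 2*I)/(-12 + I) (K(I, c) = (I + (4 + I))/(-12 + I) = (4 + 2*I)/(-12 + I))
(24250 + (24488 + 6150))/(1295 + K(-72, 38)) = (24250 + (24488 + 6150))/(1295 + 2*(2 - 72)/(-12 - 72)) = (24250 + 30638)/(1295 + 2*(-70)/(-84)) = 54888/(1295 + 2*(-1/84)*(-70)) = 54888/(1295 + 5/3) = 54888/(3890/3) = 54888*(3/3890) = 82332/1945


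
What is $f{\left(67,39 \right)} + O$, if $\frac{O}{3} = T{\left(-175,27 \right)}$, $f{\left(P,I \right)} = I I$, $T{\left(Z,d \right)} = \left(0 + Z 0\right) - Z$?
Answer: $2046$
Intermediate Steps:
$T{\left(Z,d \right)} = - Z$ ($T{\left(Z,d \right)} = \left(0 + 0\right) - Z = 0 - Z = - Z$)
$f{\left(P,I \right)} = I^{2}$
$O = 525$ ($O = 3 \left(\left(-1\right) \left(-175\right)\right) = 3 \cdot 175 = 525$)
$f{\left(67,39 \right)} + O = 39^{2} + 525 = 1521 + 525 = 2046$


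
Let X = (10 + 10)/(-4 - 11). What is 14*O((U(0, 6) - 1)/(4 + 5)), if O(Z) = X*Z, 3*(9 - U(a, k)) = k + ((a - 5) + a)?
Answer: -1288/81 ≈ -15.901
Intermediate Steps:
X = -4/3 (X = 20/(-15) = 20*(-1/15) = -4/3 ≈ -1.3333)
U(a, k) = 32/3 - 2*a/3 - k/3 (U(a, k) = 9 - (k + ((a - 5) + a))/3 = 9 - (k + ((-5 + a) + a))/3 = 9 - (k + (-5 + 2*a))/3 = 9 - (-5 + k + 2*a)/3 = 9 + (5/3 - 2*a/3 - k/3) = 32/3 - 2*a/3 - k/3)
O(Z) = -4*Z/3
14*O((U(0, 6) - 1)/(4 + 5)) = 14*(-4*((32/3 - 2/3*0 - 1/3*6) - 1)/(3*(4 + 5))) = 14*(-4*((32/3 + 0 - 2) - 1)/(3*9)) = 14*(-4*(26/3 - 1)/(3*9)) = 14*(-92/(9*9)) = 14*(-4/3*23/27) = 14*(-92/81) = -1288/81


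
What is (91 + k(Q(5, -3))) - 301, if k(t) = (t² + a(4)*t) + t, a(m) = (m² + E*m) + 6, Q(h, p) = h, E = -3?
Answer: -130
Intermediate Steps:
a(m) = 6 + m² - 3*m (a(m) = (m² - 3*m) + 6 = 6 + m² - 3*m)
k(t) = t² + 11*t (k(t) = (t² + (6 + 4² - 3*4)*t) + t = (t² + (6 + 16 - 12)*t) + t = (t² + 10*t) + t = t² + 11*t)
(91 + k(Q(5, -3))) - 301 = (91 + 5*(11 + 5)) - 301 = (91 + 5*16) - 301 = (91 + 80) - 301 = 171 - 301 = -130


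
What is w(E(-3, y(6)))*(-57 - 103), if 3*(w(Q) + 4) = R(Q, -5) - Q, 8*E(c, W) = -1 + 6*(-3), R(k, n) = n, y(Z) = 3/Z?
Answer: 780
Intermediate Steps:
E(c, W) = -19/8 (E(c, W) = (-1 + 6*(-3))/8 = (-1 - 18)/8 = (1/8)*(-19) = -19/8)
w(Q) = -17/3 - Q/3 (w(Q) = -4 + (-5 - Q)/3 = -4 + (-5/3 - Q/3) = -17/3 - Q/3)
w(E(-3, y(6)))*(-57 - 103) = (-17/3 - 1/3*(-19/8))*(-57 - 103) = (-17/3 + 19/24)*(-160) = -39/8*(-160) = 780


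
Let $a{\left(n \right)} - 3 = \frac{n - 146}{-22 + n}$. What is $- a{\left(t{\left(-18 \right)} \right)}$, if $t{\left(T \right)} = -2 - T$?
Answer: $- \frac{74}{3} \approx -24.667$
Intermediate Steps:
$a{\left(n \right)} = 3 + \frac{-146 + n}{-22 + n}$ ($a{\left(n \right)} = 3 + \frac{n - 146}{-22 + n} = 3 + \frac{-146 + n}{-22 + n}$)
$- a{\left(t{\left(-18 \right)} \right)} = - \frac{4 \left(-53 - -16\right)}{-22 - -16} = - \frac{4 \left(-53 + \left(-2 + 18\right)\right)}{-22 + \left(-2 + 18\right)} = - \frac{4 \left(-53 + 16\right)}{-22 + 16} = - \frac{4 \left(-37\right)}{-6} = - \frac{4 \left(-1\right) \left(-37\right)}{6} = \left(-1\right) \frac{74}{3} = - \frac{74}{3}$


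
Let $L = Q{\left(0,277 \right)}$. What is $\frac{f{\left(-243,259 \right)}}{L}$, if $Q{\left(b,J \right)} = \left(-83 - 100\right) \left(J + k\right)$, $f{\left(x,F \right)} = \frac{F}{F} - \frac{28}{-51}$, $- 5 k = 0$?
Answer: $- \frac{79}{2585241} \approx -3.0558 \cdot 10^{-5}$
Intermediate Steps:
$k = 0$ ($k = \left(- \frac{1}{5}\right) 0 = 0$)
$f{\left(x,F \right)} = \frac{79}{51}$ ($f{\left(x,F \right)} = 1 - - \frac{28}{51} = 1 + \frac{28}{51} = \frac{79}{51}$)
$Q{\left(b,J \right)} = - 183 J$ ($Q{\left(b,J \right)} = \left(-83 - 100\right) \left(J + 0\right) = - 183 J$)
$L = -50691$ ($L = \left(-183\right) 277 = -50691$)
$\frac{f{\left(-243,259 \right)}}{L} = \frac{79}{51 \left(-50691\right)} = \frac{79}{51} \left(- \frac{1}{50691}\right) = - \frac{79}{2585241}$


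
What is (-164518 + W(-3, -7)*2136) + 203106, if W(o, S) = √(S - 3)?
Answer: 38588 + 2136*I*√10 ≈ 38588.0 + 6754.6*I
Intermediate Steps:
W(o, S) = √(-3 + S)
(-164518 + W(-3, -7)*2136) + 203106 = (-164518 + √(-3 - 7)*2136) + 203106 = (-164518 + √(-10)*2136) + 203106 = (-164518 + (I*√10)*2136) + 203106 = (-164518 + 2136*I*√10) + 203106 = 38588 + 2136*I*√10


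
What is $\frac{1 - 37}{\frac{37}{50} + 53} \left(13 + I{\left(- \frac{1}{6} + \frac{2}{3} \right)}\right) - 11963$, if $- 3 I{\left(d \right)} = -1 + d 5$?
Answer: $- \frac{32167081}{2687} \approx -11971.0$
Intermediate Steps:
$I{\left(d \right)} = \frac{1}{3} - \frac{5 d}{3}$ ($I{\left(d \right)} = - \frac{-1 + d 5}{3} = - \frac{-1 + 5 d}{3} = \frac{1}{3} - \frac{5 d}{3}$)
$\frac{1 - 37}{\frac{37}{50} + 53} \left(13 + I{\left(- \frac{1}{6} + \frac{2}{3} \right)}\right) - 11963 = \frac{1 - 37}{\frac{37}{50} + 53} \left(13 + \left(\frac{1}{3} - \frac{5 \left(- \frac{1}{6} + \frac{2}{3}\right)}{3}\right)\right) - 11963 = - \frac{36}{37 \cdot \frac{1}{50} + 53} \left(13 + \left(\frac{1}{3} - \frac{5 \left(\left(-1\right) \frac{1}{6} + 2 \cdot \frac{1}{3}\right)}{3}\right)\right) - 11963 = - \frac{36}{\frac{37}{50} + 53} \left(13 + \left(\frac{1}{3} - \frac{5 \left(- \frac{1}{6} + \frac{2}{3}\right)}{3}\right)\right) - 11963 = - \frac{36}{\frac{2687}{50}} \left(13 + \left(\frac{1}{3} - \frac{5}{6}\right)\right) - 11963 = \left(-36\right) \frac{50}{2687} \left(13 + \left(\frac{1}{3} - \frac{5}{6}\right)\right) - 11963 = - \frac{1800 \left(13 - \frac{1}{2}\right)}{2687} - 11963 = \left(- \frac{1800}{2687}\right) \frac{25}{2} - 11963 = - \frac{22500}{2687} - 11963 = - \frac{32167081}{2687}$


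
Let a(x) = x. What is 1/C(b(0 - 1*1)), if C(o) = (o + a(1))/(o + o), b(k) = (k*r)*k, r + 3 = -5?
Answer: 16/7 ≈ 2.2857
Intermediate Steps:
r = -8 (r = -3 - 5 = -8)
b(k) = -8*k² (b(k) = (k*(-8))*k = (-8*k)*k = -8*k²)
C(o) = (1 + o)/(2*o) (C(o) = (o + 1)/(o + o) = (1 + o)/((2*o)) = (1 + o)*(1/(2*o)) = (1 + o)/(2*o))
1/C(b(0 - 1*1)) = 1/((1 - 8*(0 - 1*1)²)/(2*((-8*(0 - 1*1)²)))) = 1/((1 - 8*(0 - 1)²)/(2*((-8*(0 - 1)²)))) = 1/((1 - 8*(-1)²)/(2*((-8*(-1)²)))) = 1/((1 - 8*1)/(2*((-8*1)))) = 1/((½)*(1 - 8)/(-8)) = 1/((½)*(-⅛)*(-7)) = 1/(7/16) = 16/7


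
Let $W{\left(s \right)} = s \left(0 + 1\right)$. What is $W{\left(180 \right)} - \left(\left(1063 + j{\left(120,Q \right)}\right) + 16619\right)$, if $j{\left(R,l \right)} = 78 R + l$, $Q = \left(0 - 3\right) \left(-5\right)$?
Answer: $-26877$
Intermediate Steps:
$W{\left(s \right)} = s$ ($W{\left(s \right)} = s 1 = s$)
$Q = 15$ ($Q = \left(-3\right) \left(-5\right) = 15$)
$j{\left(R,l \right)} = l + 78 R$
$W{\left(180 \right)} - \left(\left(1063 + j{\left(120,Q \right)}\right) + 16619\right) = 180 - \left(\left(1063 + \left(15 + 78 \cdot 120\right)\right) + 16619\right) = 180 - \left(\left(1063 + \left(15 + 9360\right)\right) + 16619\right) = 180 - \left(\left(1063 + 9375\right) + 16619\right) = 180 - \left(10438 + 16619\right) = 180 - 27057 = -26877$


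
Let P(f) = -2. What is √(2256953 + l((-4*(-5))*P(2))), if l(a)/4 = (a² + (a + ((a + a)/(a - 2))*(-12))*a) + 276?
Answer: √111451193/7 ≈ 1508.1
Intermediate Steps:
l(a) = 1104 + 4*a² + 4*a*(a - 24*a/(-2 + a)) (l(a) = 4*((a² + (a + ((a + a)/(a - 2))*(-12))*a) + 276) = 4*((a² + (a + ((2*a)/(-2 + a))*(-12))*a) + 276) = 4*((a² + (a + (2*a/(-2 + a))*(-12))*a) + 276) = 4*((a² + (a - 24*a/(-2 + a))*a) + 276) = 4*((a² + a*(a - 24*a/(-2 + a))) + 276) = 4*(276 + a² + a*(a - 24*a/(-2 + a))) = 1104 + 4*a² + 4*a*(a - 24*a/(-2 + a)))
√(2256953 + l((-4*(-5))*P(2))) = √(2256953 + 8*(-276 + (-4*(-5)*(-2))³ - 14*(-4*(-5)*(-2))² + 138*(-4*(-5)*(-2)))/(-2 - 4*(-5)*(-2))) = √(2256953 + 8*(-276 + (20*(-2))³ - 14*(20*(-2))² + 138*(20*(-2)))/(-2 + 20*(-2))) = √(2256953 + 8*(-276 + (-40)³ - 14*(-40)² + 138*(-40))/(-2 - 40)) = √(2256953 + 8*(-276 - 64000 - 14*1600 - 5520)/(-42)) = √(2256953 + 8*(-1/42)*(-276 - 64000 - 22400 - 5520)) = √(2256953 + 8*(-1/42)*(-92196)) = √(2256953 + 122928/7) = √(15921599/7) = √111451193/7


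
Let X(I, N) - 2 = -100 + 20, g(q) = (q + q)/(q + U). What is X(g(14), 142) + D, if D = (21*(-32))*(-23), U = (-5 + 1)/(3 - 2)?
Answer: 15378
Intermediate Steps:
U = -4 (U = -4/1 = -4*1 = -4)
g(q) = 2*q/(-4 + q) (g(q) = (q + q)/(q - 4) = (2*q)/(-4 + q) = 2*q/(-4 + q))
D = 15456 (D = -672*(-23) = 15456)
X(I, N) = -78 (X(I, N) = 2 + (-100 + 20) = 2 - 80 = -78)
X(g(14), 142) + D = -78 + 15456 = 15378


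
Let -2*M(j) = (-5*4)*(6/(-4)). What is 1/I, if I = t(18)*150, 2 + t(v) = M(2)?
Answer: -1/2550 ≈ -0.00039216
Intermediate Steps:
M(j) = -15 (M(j) = -(-5*4)*6/(-4)/2 = -(-10)*6*(-¼) = -(-10)*(-3)/2 = -½*30 = -15)
t(v) = -17 (t(v) = -2 - 15 = -17)
I = -2550 (I = -17*150 = -2550)
1/I = 1/(-2550) = -1/2550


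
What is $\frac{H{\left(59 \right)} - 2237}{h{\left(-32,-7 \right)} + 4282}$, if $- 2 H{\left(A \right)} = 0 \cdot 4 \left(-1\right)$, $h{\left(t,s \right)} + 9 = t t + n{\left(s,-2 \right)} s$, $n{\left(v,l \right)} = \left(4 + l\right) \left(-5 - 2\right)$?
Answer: $- \frac{2237}{5395} \approx -0.41464$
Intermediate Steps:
$n{\left(v,l \right)} = -28 - 7 l$ ($n{\left(v,l \right)} = \left(4 + l\right) \left(-7\right) = -28 - 7 l$)
$h{\left(t,s \right)} = -9 + t^{2} - 14 s$ ($h{\left(t,s \right)} = -9 + \left(t t + \left(-28 - -14\right) s\right) = -9 + \left(t^{2} + \left(-28 + 14\right) s\right) = -9 - \left(- t^{2} + 14 s\right) = -9 + t^{2} - 14 s$)
$H{\left(A \right)} = 0$ ($H{\left(A \right)} = - \frac{0 \cdot 4 \left(-1\right)}{2} = - \frac{0 \left(-1\right)}{2} = \left(- \frac{1}{2}\right) 0 = 0$)
$\frac{H{\left(59 \right)} - 2237}{h{\left(-32,-7 \right)} + 4282} = \frac{0 - 2237}{\left(-9 + \left(-32\right)^{2} - -98\right) + 4282} = - \frac{2237}{\left(-9 + 1024 + 98\right) + 4282} = - \frac{2237}{1113 + 4282} = - \frac{2237}{5395}$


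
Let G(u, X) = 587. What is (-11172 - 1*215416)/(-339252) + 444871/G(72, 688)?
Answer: 37764095912/49785231 ≈ 758.54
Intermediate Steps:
(-11172 - 1*215416)/(-339252) + 444871/G(72, 688) = (-11172 - 1*215416)/(-339252) + 444871/587 = (-11172 - 215416)*(-1/339252) + 444871*(1/587) = -226588*(-1/339252) + 444871/587 = 56647/84813 + 444871/587 = 37764095912/49785231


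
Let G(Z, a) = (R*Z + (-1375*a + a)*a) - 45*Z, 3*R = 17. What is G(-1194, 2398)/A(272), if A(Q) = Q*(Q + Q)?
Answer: -1975252033/36992 ≈ -53397.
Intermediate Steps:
R = 17/3 (R = (⅓)*17 = 17/3 ≈ 5.6667)
G(Z, a) = -1374*a² - 118*Z/3 (G(Z, a) = (17*Z/3 + (-1375*a + a)*a) - 45*Z = (17*Z/3 + (-1374*a)*a) - 45*Z = (17*Z/3 - 1374*a²) - 45*Z = (-1374*a² + 17*Z/3) - 45*Z = -1374*a² - 118*Z/3)
A(Q) = 2*Q² (A(Q) = Q*(2*Q) = 2*Q²)
G(-1194, 2398)/A(272) = (-1374*2398² - 118/3*(-1194))/((2*272²)) = (-1374*5750404 + 46964)/((2*73984)) = (-7901055096 + 46964)/147968 = -7901008132*1/147968 = -1975252033/36992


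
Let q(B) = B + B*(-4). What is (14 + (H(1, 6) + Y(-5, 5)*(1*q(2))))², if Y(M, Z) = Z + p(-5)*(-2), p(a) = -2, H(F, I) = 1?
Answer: 1521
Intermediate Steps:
q(B) = -3*B (q(B) = B - 4*B = -3*B)
Y(M, Z) = 4 + Z (Y(M, Z) = Z - 2*(-2) = Z + 4 = 4 + Z)
(14 + (H(1, 6) + Y(-5, 5)*(1*q(2))))² = (14 + (1 + (4 + 5)*(1*(-3*2))))² = (14 + (1 + 9*(1*(-6))))² = (14 + (1 + 9*(-6)))² = (14 + (1 - 54))² = (14 - 53)² = (-39)² = 1521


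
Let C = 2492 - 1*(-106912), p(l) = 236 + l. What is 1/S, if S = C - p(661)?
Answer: 1/108507 ≈ 9.2160e-6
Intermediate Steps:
C = 109404 (C = 2492 + 106912 = 109404)
S = 108507 (S = 109404 - (236 + 661) = 109404 - 1*897 = 109404 - 897 = 108507)
1/S = 1/108507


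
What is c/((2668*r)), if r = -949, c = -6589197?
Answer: 6589197/2531932 ≈ 2.6024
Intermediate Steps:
c/((2668*r)) = -6589197/(2668*(-949)) = -6589197/(-2531932) = -6589197*(-1/2531932) = 6589197/2531932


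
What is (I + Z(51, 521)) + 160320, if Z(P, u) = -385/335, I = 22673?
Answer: 12260454/67 ≈ 1.8299e+5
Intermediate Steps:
Z(P, u) = -77/67 (Z(P, u) = -385*1/335 = -77/67)
(I + Z(51, 521)) + 160320 = (22673 - 77/67) + 160320 = 1519014/67 + 160320 = 12260454/67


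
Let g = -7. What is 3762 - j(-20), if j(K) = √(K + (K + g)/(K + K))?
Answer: 3762 - I*√7730/20 ≈ 3762.0 - 4.396*I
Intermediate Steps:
j(K) = √(K + (-7 + K)/(2*K)) (j(K) = √(K + (K - 7)/(K + K)) = √(K + (-7 + K)/((2*K))) = √(K + (-7 + K)*(1/(2*K))) = √(K + (-7 + K)/(2*K)))
3762 - j(-20) = 3762 - √(2 - 14/(-20) + 4*(-20))/2 = 3762 - √(2 - 14*(-1/20) - 80)/2 = 3762 - √(2 + 7/10 - 80)/2 = 3762 - √(-773/10)/2 = 3762 - I*√7730/10/2 = 3762 - I*√7730/20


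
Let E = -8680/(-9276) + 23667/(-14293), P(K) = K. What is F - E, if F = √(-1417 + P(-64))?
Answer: 23867963/33145467 + I*√1481 ≈ 0.7201 + 38.484*I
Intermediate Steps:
E = -23867963/33145467 (E = -8680*(-1/9276) + 23667*(-1/14293) = 2170/2319 - 23667/14293 = -23867963/33145467 ≈ -0.72010)
F = I*√1481 (F = √(-1417 - 64) = √(-1481) = I*√1481 ≈ 38.484*I)
F - E = I*√1481 - 1*(-23867963/33145467) = I*√1481 + 23867963/33145467 = 23867963/33145467 + I*√1481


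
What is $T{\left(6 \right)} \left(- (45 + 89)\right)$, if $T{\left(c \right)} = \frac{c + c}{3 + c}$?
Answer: $- \frac{536}{3} \approx -178.67$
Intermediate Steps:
$T{\left(c \right)} = \frac{2 c}{3 + c}$
$T{\left(6 \right)} \left(- (45 + 89)\right) = 2 \cdot 6 \frac{1}{3 + 6} \left(- (45 + 89)\right) = 2 \cdot 6 \cdot \frac{1}{9} \left(\left(-1\right) 134\right) = 2 \cdot 6 \cdot \frac{1}{9} \left(-134\right) = \frac{4}{3} \left(-134\right) = - \frac{536}{3}$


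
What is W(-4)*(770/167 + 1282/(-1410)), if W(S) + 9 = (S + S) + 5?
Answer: -1743212/39245 ≈ -44.419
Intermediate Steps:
W(S) = -4 + 2*S (W(S) = -9 + ((S + S) + 5) = -9 + (2*S + 5) = -9 + (5 + 2*S) = -4 + 2*S)
W(-4)*(770/167 + 1282/(-1410)) = (-4 + 2*(-4))*(770/167 + 1282/(-1410)) = (-4 - 8)*(770*(1/167) + 1282*(-1/1410)) = -12*(770/167 - 641/705) = -12*435803/117735 = -1743212/39245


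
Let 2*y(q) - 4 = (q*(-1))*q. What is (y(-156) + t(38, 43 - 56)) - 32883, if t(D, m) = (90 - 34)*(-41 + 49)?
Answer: -44601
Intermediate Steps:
y(q) = 2 - q**2/2 (y(q) = 2 + ((q*(-1))*q)/2 = 2 + ((-q)*q)/2 = 2 + (-q**2)/2 = 2 - q**2/2)
t(D, m) = 448 (t(D, m) = 56*8 = 448)
(y(-156) + t(38, 43 - 56)) - 32883 = ((2 - 1/2*(-156)**2) + 448) - 32883 = ((2 - 1/2*24336) + 448) - 32883 = ((2 - 12168) + 448) - 32883 = (-12166 + 448) - 32883 = -11718 - 32883 = -44601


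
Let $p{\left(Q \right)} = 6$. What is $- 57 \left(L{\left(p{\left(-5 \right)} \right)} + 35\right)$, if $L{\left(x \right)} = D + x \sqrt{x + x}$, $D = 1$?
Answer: $-2052 - 684 \sqrt{3} \approx -3236.7$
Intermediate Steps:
$L{\left(x \right)} = 1 + \sqrt{2} x^{\frac{3}{2}}$ ($L{\left(x \right)} = 1 + x \sqrt{x + x} = 1 + x \sqrt{2 x} = 1 + x \sqrt{2} \sqrt{x} = 1 + \sqrt{2} x^{\frac{3}{2}}$)
$- 57 \left(L{\left(p{\left(-5 \right)} \right)} + 35\right) = - 57 \left(\left(1 + \sqrt{2} \cdot 6^{\frac{3}{2}}\right) + 35\right) = - 57 \left(\left(1 + \sqrt{2} \cdot 6 \sqrt{6}\right) + 35\right) = - 57 \left(\left(1 + 12 \sqrt{3}\right) + 35\right) = - 57 \left(36 + 12 \sqrt{3}\right) = -2052 - 684 \sqrt{3}$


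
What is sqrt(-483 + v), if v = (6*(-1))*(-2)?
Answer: I*sqrt(471) ≈ 21.703*I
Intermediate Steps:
v = 12 (v = -6*(-2) = 12)
sqrt(-483 + v) = sqrt(-483 + 12) = sqrt(-471) = I*sqrt(471)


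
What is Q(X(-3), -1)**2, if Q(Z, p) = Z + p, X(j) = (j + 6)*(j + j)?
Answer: 361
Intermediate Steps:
X(j) = 2*j*(6 + j) (X(j) = (6 + j)*(2*j) = 2*j*(6 + j))
Q(X(-3), -1)**2 = (2*(-3)*(6 - 3) - 1)**2 = (2*(-3)*3 - 1)**2 = (-18 - 1)**2 = (-19)**2 = 361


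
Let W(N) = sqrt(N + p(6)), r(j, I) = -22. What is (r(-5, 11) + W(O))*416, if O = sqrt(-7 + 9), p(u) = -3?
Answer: -9152 + 416*I*sqrt(3 - sqrt(2)) ≈ -9152.0 + 523.86*I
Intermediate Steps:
O = sqrt(2) ≈ 1.4142
W(N) = sqrt(-3 + N) (W(N) = sqrt(N - 3) = sqrt(-3 + N))
(r(-5, 11) + W(O))*416 = (-22 + sqrt(-3 + sqrt(2)))*416 = -9152 + 416*sqrt(-3 + sqrt(2))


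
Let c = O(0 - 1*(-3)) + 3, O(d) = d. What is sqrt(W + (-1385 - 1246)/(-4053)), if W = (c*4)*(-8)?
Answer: I*sqrt(349253765)/1351 ≈ 13.833*I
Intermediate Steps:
c = 6 (c = (0 - 1*(-3)) + 3 = (0 + 3) + 3 = 3 + 3 = 6)
W = -192 (W = (6*4)*(-8) = 24*(-8) = -192)
sqrt(W + (-1385 - 1246)/(-4053)) = sqrt(-192 + (-1385 - 1246)/(-4053)) = sqrt(-192 - 2631*(-1/4053)) = sqrt(-192 + 877/1351) = sqrt(-258515/1351) = I*sqrt(349253765)/1351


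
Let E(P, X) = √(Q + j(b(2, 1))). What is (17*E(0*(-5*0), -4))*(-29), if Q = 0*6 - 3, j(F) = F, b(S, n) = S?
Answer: -493*I ≈ -493.0*I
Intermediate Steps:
Q = -3 (Q = 0 - 3 = -3)
E(P, X) = I (E(P, X) = √(-3 + 2) = √(-1) = I)
(17*E(0*(-5*0), -4))*(-29) = (17*I)*(-29) = -493*I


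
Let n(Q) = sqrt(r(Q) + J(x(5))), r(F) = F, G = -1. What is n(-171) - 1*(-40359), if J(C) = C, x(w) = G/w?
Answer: 40359 + 2*I*sqrt(1070)/5 ≈ 40359.0 + 13.084*I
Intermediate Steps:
x(w) = -1/w
n(Q) = sqrt(-1/5 + Q) (n(Q) = sqrt(Q - 1/5) = sqrt(-1/5 + Q))
n(-171) - 1*(-40359) = sqrt(-5 + 25*(-171))/5 - 1*(-40359) = sqrt(-5 - 4275)/5 + 40359 = sqrt(-4280)/5 + 40359 = (2*I*sqrt(1070))/5 + 40359 = 2*I*sqrt(1070)/5 + 40359 = 40359 + 2*I*sqrt(1070)/5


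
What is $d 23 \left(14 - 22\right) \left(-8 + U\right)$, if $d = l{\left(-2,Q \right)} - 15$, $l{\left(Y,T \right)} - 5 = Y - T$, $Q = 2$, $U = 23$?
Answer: $38640$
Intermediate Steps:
$l{\left(Y,T \right)} = 5 + Y - T$ ($l{\left(Y,T \right)} = 5 - \left(T - Y\right) = 5 + Y - T$)
$d = -14$ ($d = \left(5 - 2 - 2\right) - 15 = 1 - 15 = -14$)
$d 23 \left(14 - 22\right) \left(-8 + U\right) = \left(-14\right) 23 \left(14 - 22\right) \left(-8 + 23\right) = - 322 \left(\left(-8\right) 15\right) = \left(-322\right) \left(-120\right) = 38640$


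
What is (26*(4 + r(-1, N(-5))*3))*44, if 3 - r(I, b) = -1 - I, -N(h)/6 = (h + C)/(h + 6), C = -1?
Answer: 14872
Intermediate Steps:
N(h) = -6*(-1 + h)/(6 + h) (N(h) = -6*(h - 1)/(h + 6) = -6*(-1 + h)/(6 + h))
r(I, b) = 4 + I (r(I, b) = 3 - (-1 - I) = 3 + (1 + I) = 4 + I)
(26*(4 + r(-1, N(-5))*3))*44 = (26*(4 + (4 - 1)*3))*44 = (26*(4 + 3*3))*44 = (26*(4 + 9))*44 = (26*13)*44 = 338*44 = 14872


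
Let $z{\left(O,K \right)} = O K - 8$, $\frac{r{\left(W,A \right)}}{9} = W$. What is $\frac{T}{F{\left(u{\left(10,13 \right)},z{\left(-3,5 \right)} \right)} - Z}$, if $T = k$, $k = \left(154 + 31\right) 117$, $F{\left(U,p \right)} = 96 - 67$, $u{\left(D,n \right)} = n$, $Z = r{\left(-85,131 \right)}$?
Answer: $\frac{21645}{794} \approx 27.261$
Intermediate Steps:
$r{\left(W,A \right)} = 9 W$
$z{\left(O,K \right)} = -8 + K O$ ($z{\left(O,K \right)} = K O - 8 = -8 + K O$)
$Z = -765$ ($Z = 9 \left(-85\right) = -765$)
$F{\left(U,p \right)} = 29$ ($F{\left(U,p \right)} = 96 - 67 = 29$)
$k = 21645$ ($k = 185 \cdot 117 = 21645$)
$T = 21645$
$\frac{T}{F{\left(u{\left(10,13 \right)},z{\left(-3,5 \right)} \right)} - Z} = \frac{21645}{29 - -765} = \frac{21645}{29 + 765} = \frac{21645}{794}$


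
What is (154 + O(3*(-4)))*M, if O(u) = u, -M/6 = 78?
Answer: -66456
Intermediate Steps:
M = -468 (M = -6*78 = -468)
(154 + O(3*(-4)))*M = (154 + 3*(-4))*(-468) = (154 - 12)*(-468) = 142*(-468) = -66456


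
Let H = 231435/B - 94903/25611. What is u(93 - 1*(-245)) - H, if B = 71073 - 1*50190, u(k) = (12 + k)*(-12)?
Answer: -750083459012/178278171 ≈ -4207.4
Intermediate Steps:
u(k) = -144 - 12*k
B = 20883 (B = 71073 - 50190 = 20883)
H = 1315140812/178278171 (H = 231435/20883 - 94903/25611 = 231435*(1/20883) - 94903*1/25611 = 77145/6961 - 94903/25611 = 1315140812/178278171 ≈ 7.3769)
u(93 - 1*(-245)) - H = (-144 - 12*(93 - 1*(-245))) - 1*1315140812/178278171 = (-144 - 12*(93 + 245)) - 1315140812/178278171 = (-144 - 12*338) - 1315140812/178278171 = (-144 - 4056) - 1315140812/178278171 = -4200 - 1315140812/178278171 = -750083459012/178278171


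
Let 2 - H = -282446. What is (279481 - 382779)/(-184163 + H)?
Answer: -103298/98285 ≈ -1.0510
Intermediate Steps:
H = 282448 (H = 2 - 1*(-282446) = 2 + 282446 = 282448)
(279481 - 382779)/(-184163 + H) = (279481 - 382779)/(-184163 + 282448) = -103298/98285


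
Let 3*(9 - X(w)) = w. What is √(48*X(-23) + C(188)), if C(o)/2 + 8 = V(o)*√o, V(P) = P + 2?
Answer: 2*√(196 + 190*√47) ≈ 77.423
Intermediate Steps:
X(w) = 9 - w/3
V(P) = 2 + P
C(o) = -16 + 2*√o*(2 + o) (C(o) = -16 + 2*((2 + o)*√o) = -16 + 2*(√o*(2 + o)) = -16 + 2*√o*(2 + o))
√(48*X(-23) + C(188)) = √(48*(9 - ⅓*(-23)) + (-16 + 2*√188*(2 + 188))) = √(48*(9 + 23/3) + (-16 + 2*(2*√47)*190)) = √(48*(50/3) + (-16 + 760*√47)) = √(800 + (-16 + 760*√47)) = √(784 + 760*√47)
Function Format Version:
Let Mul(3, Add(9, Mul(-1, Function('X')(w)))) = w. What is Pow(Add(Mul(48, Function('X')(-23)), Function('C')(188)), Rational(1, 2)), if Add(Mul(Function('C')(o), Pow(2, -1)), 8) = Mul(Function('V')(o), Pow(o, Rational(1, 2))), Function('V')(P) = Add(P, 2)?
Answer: Mul(2, Pow(Add(196, Mul(190, Pow(47, Rational(1, 2)))), Rational(1, 2))) ≈ 77.423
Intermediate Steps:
Function('X')(w) = Add(9, Mul(Rational(-1, 3), w))
Function('V')(P) = Add(2, P)
Function('C')(o) = Add(-16, Mul(2, Pow(o, Rational(1, 2)), Add(2, o))) (Function('C')(o) = Add(-16, Mul(2, Mul(Add(2, o), Pow(o, Rational(1, 2))))) = Add(-16, Mul(2, Mul(Pow(o, Rational(1, 2)), Add(2, o)))) = Add(-16, Mul(2, Pow(o, Rational(1, 2)), Add(2, o))))
Pow(Add(Mul(48, Function('X')(-23)), Function('C')(188)), Rational(1, 2)) = Pow(Add(Mul(48, Add(9, Mul(Rational(-1, 3), -23))), Add(-16, Mul(2, Pow(188, Rational(1, 2)), Add(2, 188)))), Rational(1, 2)) = Pow(Add(Mul(48, Add(9, Rational(23, 3))), Add(-16, Mul(2, Mul(2, Pow(47, Rational(1, 2))), 190))), Rational(1, 2)) = Pow(Add(Mul(48, Rational(50, 3)), Add(-16, Mul(760, Pow(47, Rational(1, 2))))), Rational(1, 2)) = Pow(Add(800, Add(-16, Mul(760, Pow(47, Rational(1, 2))))), Rational(1, 2)) = Pow(Add(784, Mul(760, Pow(47, Rational(1, 2)))), Rational(1, 2))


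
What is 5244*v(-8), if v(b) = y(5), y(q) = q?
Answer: 26220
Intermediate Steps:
v(b) = 5
5244*v(-8) = 5244*5 = 26220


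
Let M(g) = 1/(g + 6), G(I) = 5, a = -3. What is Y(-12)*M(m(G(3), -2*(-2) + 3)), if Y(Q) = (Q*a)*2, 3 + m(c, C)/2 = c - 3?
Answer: 18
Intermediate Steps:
m(c, C) = -12 + 2*c (m(c, C) = -6 + 2*(c - 3) = -6 + 2*(-3 + c) = -6 + (-6 + 2*c) = -12 + 2*c)
M(g) = 1/(6 + g)
Y(Q) = -6*Q (Y(Q) = (Q*(-3))*2 = -3*Q*2 = -6*Q)
Y(-12)*M(m(G(3), -2*(-2) + 3)) = (-6*(-12))/(6 + (-12 + 2*5)) = 72/(6 + (-12 + 10)) = 72/(6 - 2) = 72/4 = 72*(¼) = 18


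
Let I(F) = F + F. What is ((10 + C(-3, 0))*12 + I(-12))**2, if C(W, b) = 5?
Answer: 24336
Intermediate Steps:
I(F) = 2*F
((10 + C(-3, 0))*12 + I(-12))**2 = ((10 + 5)*12 + 2*(-12))**2 = (15*12 - 24)**2 = (180 - 24)**2 = 156**2 = 24336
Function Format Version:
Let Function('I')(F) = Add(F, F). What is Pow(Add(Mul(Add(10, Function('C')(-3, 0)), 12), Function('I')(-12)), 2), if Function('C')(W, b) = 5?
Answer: 24336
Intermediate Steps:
Function('I')(F) = Mul(2, F)
Pow(Add(Mul(Add(10, Function('C')(-3, 0)), 12), Function('I')(-12)), 2) = Pow(Add(Mul(Add(10, 5), 12), Mul(2, -12)), 2) = Pow(Add(Mul(15, 12), -24), 2) = Pow(Add(180, -24), 2) = Pow(156, 2) = 24336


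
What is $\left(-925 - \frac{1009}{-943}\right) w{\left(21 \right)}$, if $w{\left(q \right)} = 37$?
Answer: $- \frac{32236842}{943} \approx -34185.0$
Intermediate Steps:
$\left(-925 - \frac{1009}{-943}\right) w{\left(21 \right)} = \left(-925 - \frac{1009}{-943}\right) 37 = \left(-925 - - \frac{1009}{943}\right) 37 = \left(-925 + \frac{1009}{943}\right) 37 = \left(- \frac{871266}{943}\right) 37 = - \frac{32236842}{943}$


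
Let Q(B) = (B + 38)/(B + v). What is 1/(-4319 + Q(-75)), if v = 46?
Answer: -29/125214 ≈ -0.00023160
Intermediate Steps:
Q(B) = (38 + B)/(46 + B) (Q(B) = (B + 38)/(B + 46) = (38 + B)/(46 + B))
1/(-4319 + Q(-75)) = 1/(-4319 + (38 - 75)/(46 - 75)) = 1/(-4319 - 37/(-29)) = 1/(-4319 - 1/29*(-37)) = 1/(-4319 + 37/29) = 1/(-125214/29) = -29/125214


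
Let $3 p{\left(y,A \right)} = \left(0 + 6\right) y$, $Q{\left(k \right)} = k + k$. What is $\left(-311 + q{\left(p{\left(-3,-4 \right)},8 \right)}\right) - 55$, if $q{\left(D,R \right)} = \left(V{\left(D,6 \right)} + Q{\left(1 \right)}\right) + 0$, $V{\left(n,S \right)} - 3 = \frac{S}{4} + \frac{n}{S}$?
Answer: $- \frac{721}{2} \approx -360.5$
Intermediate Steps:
$Q{\left(k \right)} = 2 k$
$p{\left(y,A \right)} = 2 y$ ($p{\left(y,A \right)} = \frac{\left(0 + 6\right) y}{3} = \frac{6 y}{3} = 2 y$)
$V{\left(n,S \right)} = 3 + \frac{S}{4} + \frac{n}{S}$ ($V{\left(n,S \right)} = 3 + \left(\frac{S}{4} + \frac{n}{S}\right) = 3 + \frac{S}{4} + \frac{n}{S}$)
$q{\left(D,R \right)} = \frac{13}{2} + \frac{D}{6}$ ($q{\left(D,R \right)} = \left(\left(3 + \frac{1}{4} \cdot 6 + \frac{D}{6}\right) + 2 \cdot 1\right) + 0 = \left(\left(3 + \frac{3}{2} + D \frac{1}{6}\right) + 2\right) + 0 = \left(\left(3 + \frac{3}{2} + \frac{D}{6}\right) + 2\right) + 0 = \left(\left(\frac{9}{2} + \frac{D}{6}\right) + 2\right) + 0 = \left(\frac{13}{2} + \frac{D}{6}\right) + 0 = \frac{13}{2} + \frac{D}{6}$)
$\left(-311 + q{\left(p{\left(-3,-4 \right)},8 \right)}\right) - 55 = \left(-311 + \left(\frac{13}{2} + \frac{2 \left(-3\right)}{6}\right)\right) - 55 = \left(-311 + \left(\frac{13}{2} + \frac{1}{6} \left(-6\right)\right)\right) - 55 = \left(-311 + \left(\frac{13}{2} - 1\right)\right) - 55 = \left(-311 + \frac{11}{2}\right) - 55 = - \frac{611}{2} - 55 = - \frac{721}{2}$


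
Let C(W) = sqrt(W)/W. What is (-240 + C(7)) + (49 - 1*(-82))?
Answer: -109 + sqrt(7)/7 ≈ -108.62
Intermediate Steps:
C(W) = 1/sqrt(W)
(-240 + C(7)) + (49 - 1*(-82)) = (-240 + 1/sqrt(7)) + (49 - 1*(-82)) = (-240 + sqrt(7)/7) + (49 + 82) = (-240 + sqrt(7)/7) + 131 = -109 + sqrt(7)/7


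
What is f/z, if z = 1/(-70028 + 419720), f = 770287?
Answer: 269363201604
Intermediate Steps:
z = 1/349692 ≈ 2.8597e-6
f/z = 770287/(1/349692) = 770287*349692 = 269363201604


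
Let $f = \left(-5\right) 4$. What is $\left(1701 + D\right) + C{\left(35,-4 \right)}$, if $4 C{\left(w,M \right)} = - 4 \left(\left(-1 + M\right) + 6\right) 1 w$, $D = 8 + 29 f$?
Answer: $1094$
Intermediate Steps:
$f = -20$
$D = -572$ ($D = 8 + 29 \left(-20\right) = 8 - 580 = -572$)
$C{\left(w,M \right)} = - w \left(5 + M\right)$ ($C{\left(w,M \right)} = \frac{\left(-4\right) \left(\left(-1 + M\right) + 6\right) 1 w}{4} = \frac{\left(-4\right) \left(5 + M\right) 1 w}{4} = \frac{\left(-4\right) \left(5 + M\right) w}{4} = \frac{\left(-4\right) w \left(5 + M\right)}{4} = - w \left(5 + M\right)$)
$\left(1701 + D\right) + C{\left(35,-4 \right)} = \left(1701 - 572\right) - 35 \left(5 - 4\right) = 1129 - 35 \cdot 1 = 1129 - 35 = 1094$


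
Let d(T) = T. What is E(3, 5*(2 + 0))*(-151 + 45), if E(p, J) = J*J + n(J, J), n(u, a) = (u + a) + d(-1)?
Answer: -12614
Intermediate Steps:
n(u, a) = -1 + a + u (n(u, a) = (u + a) - 1 = (a + u) - 1 = -1 + a + u)
E(p, J) = -1 + J**2 + 2*J (E(p, J) = J*J + (-1 + J + J) = J**2 + (-1 + 2*J) = -1 + J**2 + 2*J)
E(3, 5*(2 + 0))*(-151 + 45) = (-1 + (5*(2 + 0))**2 + 2*(5*(2 + 0)))*(-151 + 45) = (-1 + (5*2)**2 + 2*(5*2))*(-106) = (-1 + 10**2 + 2*10)*(-106) = (-1 + 100 + 20)*(-106) = 119*(-106) = -12614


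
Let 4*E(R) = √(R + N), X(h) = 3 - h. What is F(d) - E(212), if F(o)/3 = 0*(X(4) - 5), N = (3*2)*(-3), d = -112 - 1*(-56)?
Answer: -√194/4 ≈ -3.4821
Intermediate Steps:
d = -56 (d = -112 + 56 = -56)
N = -18 (N = 6*(-3) = -18)
E(R) = √(-18 + R)/4 (E(R) = √(R - 18)/4 = √(-18 + R)/4)
F(o) = 0 (F(o) = 3*(0*((3 - 1*4) - 5)) = 3*(0*((3 - 4) - 5)) = 3*(0*(-1 - 5)) = 3*(0*(-6)) = 3*0 = 0)
F(d) - E(212) = 0 - √(-18 + 212)/4 = 0 - √194/4 = -√194/4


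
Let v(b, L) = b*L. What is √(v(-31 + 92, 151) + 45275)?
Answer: 3*√6054 ≈ 233.42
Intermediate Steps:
v(b, L) = L*b
√(v(-31 + 92, 151) + 45275) = √(151*(-31 + 92) + 45275) = √(151*61 + 45275) = √(9211 + 45275) = √54486 = 3*√6054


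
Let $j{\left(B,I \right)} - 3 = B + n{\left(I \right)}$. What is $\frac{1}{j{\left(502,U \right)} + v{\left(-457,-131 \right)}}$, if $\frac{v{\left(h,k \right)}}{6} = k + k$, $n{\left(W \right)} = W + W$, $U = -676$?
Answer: $- \frac{1}{2419} \approx -0.00041339$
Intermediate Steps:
$n{\left(W \right)} = 2 W$
$v{\left(h,k \right)} = 12 k$ ($v{\left(h,k \right)} = 6 \left(k + k\right) = 6 \cdot 2 k = 12 k$)
$j{\left(B,I \right)} = 3 + B + 2 I$ ($j{\left(B,I \right)} = 3 + \left(B + 2 I\right) = 3 + B + 2 I$)
$\frac{1}{j{\left(502,U \right)} + v{\left(-457,-131 \right)}} = \frac{1}{\left(3 + 502 + 2 \left(-676\right)\right) + 12 \left(-131\right)} = \frac{1}{\left(3 + 502 - 1352\right) - 1572} = \frac{1}{-847 - 1572} = \frac{1}{-2419} = - \frac{1}{2419}$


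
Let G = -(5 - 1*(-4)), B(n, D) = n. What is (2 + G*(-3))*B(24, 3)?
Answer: 696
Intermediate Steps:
G = -9 (G = -(5 + 4) = -1*9 = -9)
(2 + G*(-3))*B(24, 3) = (2 - 9*(-3))*24 = (2 + 27)*24 = 29*24 = 696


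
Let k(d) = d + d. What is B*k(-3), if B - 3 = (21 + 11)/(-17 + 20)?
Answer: -82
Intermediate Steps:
k(d) = 2*d
B = 41/3 (B = 3 + (21 + 11)/(-17 + 20) = 3 + 32/3 = 41/3 ≈ 13.667)
B*k(-3) = 41*(2*(-3))/3 = (41/3)*(-6) = -82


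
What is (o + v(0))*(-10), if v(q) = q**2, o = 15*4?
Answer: -600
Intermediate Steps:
o = 60
(o + v(0))*(-10) = (60 + 0**2)*(-10) = (60 + 0)*(-10) = 60*(-10) = -600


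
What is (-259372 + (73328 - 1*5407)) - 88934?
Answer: -280385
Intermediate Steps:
(-259372 + (73328 - 1*5407)) - 88934 = (-259372 + (73328 - 5407)) - 88934 = (-259372 + 67921) - 88934 = -191451 - 88934 = -280385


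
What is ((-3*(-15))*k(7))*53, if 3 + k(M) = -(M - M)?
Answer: -7155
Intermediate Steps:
k(M) = -3 (k(M) = -3 - (M - M) = -3 - 1*0 = -3 + 0 = -3)
((-3*(-15))*k(7))*53 = (-3*(-15)*(-3))*53 = (45*(-3))*53 = -135*53 = -7155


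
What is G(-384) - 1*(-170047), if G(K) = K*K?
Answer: 317503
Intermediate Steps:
G(K) = K²
G(-384) - 1*(-170047) = (-384)² - 1*(-170047) = 147456 + 170047 = 317503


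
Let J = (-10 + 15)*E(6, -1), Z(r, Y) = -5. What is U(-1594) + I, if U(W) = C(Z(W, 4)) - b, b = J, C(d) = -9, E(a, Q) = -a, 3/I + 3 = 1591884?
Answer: 11143168/530627 ≈ 21.000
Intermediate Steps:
I = 1/530627 (I = 3/(-3 + 1591884) = 3/1591881 = 3*(1/1591881) = 1/530627 ≈ 1.8846e-6)
J = -30 (J = (-10 + 15)*(-1*6) = 5*(-6) = -30)
b = -30
U(W) = 21 (U(W) = -9 - 1*(-30) = -9 + 30 = 21)
U(-1594) + I = 21 + 1/530627 = 11143168/530627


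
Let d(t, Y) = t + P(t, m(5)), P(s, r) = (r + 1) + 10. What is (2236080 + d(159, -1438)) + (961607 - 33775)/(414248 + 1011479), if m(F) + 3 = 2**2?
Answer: 3188284357309/1425727 ≈ 2.2363e+6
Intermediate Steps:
m(F) = 1 (m(F) = -3 + 2**2 = -3 + 4 = 1)
P(s, r) = 11 + r (P(s, r) = (1 + r) + 10 = 11 + r)
d(t, Y) = 12 + t (d(t, Y) = t + (11 + 1) = t + 12 = 12 + t)
(2236080 + d(159, -1438)) + (961607 - 33775)/(414248 + 1011479) = (2236080 + (12 + 159)) + (961607 - 33775)/(414248 + 1011479) = (2236080 + 171) + 927832/1425727 = 2236251 + 927832*(1/1425727) = 2236251 + 927832/1425727 = 3188284357309/1425727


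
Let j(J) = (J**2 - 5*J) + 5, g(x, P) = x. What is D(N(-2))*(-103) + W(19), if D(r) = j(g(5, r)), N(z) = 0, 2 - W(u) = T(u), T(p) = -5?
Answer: -508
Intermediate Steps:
W(u) = 7 (W(u) = 2 - 1*(-5) = 2 + 5 = 7)
j(J) = 5 + J**2 - 5*J
D(r) = 5 (D(r) = 5 + 5**2 - 5*5 = 5 + 25 - 25 = 5)
D(N(-2))*(-103) + W(19) = 5*(-103) + 7 = -515 + 7 = -508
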